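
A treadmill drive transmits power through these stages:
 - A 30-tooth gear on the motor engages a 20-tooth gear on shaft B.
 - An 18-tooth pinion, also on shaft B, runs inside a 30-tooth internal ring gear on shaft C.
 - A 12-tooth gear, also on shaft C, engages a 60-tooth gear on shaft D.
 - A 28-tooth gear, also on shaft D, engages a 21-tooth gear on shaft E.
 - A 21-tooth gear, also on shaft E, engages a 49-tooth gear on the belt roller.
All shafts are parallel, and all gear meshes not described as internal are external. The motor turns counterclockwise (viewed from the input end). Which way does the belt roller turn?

the motor → shaft B: external mesh, 1 reversal → CW.
shaft B → shaft C: internal mesh, same direction → CW.
shaft C → shaft D: external mesh, 1 reversal → CCW.
shaft D → shaft E: external mesh, 1 reversal → CW.
shaft E → the belt roller: external mesh, 1 reversal → CCW.
4 reversals in total — an even number — so the belt roller turns the same way as the motor.

counterclockwise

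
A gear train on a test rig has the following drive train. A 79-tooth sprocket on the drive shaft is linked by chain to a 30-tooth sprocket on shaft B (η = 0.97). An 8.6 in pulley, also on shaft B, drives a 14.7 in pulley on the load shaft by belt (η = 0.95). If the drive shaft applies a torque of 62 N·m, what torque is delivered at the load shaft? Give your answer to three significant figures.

37.1 N·m

After the chain (30/79): 62 × 0.37975 × 0.97 = 22.838 N·m
After the belt (14.7/8.6): 22.838 × 1.7093 × 0.95 = 37.085 N·m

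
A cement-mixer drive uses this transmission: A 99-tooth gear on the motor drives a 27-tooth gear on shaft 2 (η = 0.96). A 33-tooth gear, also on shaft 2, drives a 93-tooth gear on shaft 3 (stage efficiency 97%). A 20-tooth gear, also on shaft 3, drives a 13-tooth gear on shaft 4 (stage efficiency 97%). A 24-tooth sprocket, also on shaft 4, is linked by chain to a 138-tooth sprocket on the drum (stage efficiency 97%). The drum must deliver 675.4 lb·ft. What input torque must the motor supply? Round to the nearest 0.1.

Overall ratio R = 0.27273 × 2.8182 × 0.65 × 5.75 = 2.8726; overall efficiency η = 0.96 × 0.97 × 0.97 × 0.97 = 0.8762.
Input torque = output torque / (R × η) = 675.4 / (2.8726 × 0.8762) = 268.35 lb·ft.

268.3 lb·ft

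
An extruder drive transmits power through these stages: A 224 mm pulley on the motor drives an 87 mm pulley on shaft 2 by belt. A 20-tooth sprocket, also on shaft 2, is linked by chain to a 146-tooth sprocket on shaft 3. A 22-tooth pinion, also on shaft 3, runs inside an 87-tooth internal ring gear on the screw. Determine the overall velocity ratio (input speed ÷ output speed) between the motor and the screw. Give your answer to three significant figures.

Each stage contributes driven/driver: belt 87/224 = 0.38839, chain 146/20 = 7.3, internal gear 87/22 = 3.9545.
Overall: 0.38839 × 7.3 × 3.9545 = 11.212.

11.2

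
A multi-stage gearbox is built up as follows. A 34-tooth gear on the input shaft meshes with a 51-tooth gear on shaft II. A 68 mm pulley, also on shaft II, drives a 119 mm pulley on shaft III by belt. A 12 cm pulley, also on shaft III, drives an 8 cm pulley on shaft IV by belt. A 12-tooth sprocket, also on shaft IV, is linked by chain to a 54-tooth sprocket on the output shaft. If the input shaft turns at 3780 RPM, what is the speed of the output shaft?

the input shaft → shaft II (gear mesh, 51/34): 3780 ÷ 1.5 = 2520 RPM
shaft II → shaft III (belt, 119/68): 2520 ÷ 1.75 = 1440 RPM
shaft III → shaft IV (belt, 8/12): 1440 ÷ 0.66667 = 2160 RPM
shaft IV → the output shaft (chain, 54/12): 2160 ÷ 4.5 = 480 RPM

480 RPM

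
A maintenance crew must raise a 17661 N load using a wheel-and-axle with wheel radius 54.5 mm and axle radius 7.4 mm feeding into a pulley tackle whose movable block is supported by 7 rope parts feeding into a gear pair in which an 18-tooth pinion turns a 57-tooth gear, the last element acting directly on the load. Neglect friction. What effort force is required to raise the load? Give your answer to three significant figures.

108 N

Wheel-and-axle MA = R/r = 54.5/7.4 = 7.3649.
Block-and-tackle MA = number of supporting rope parts = 7.
Gear pair MA = 57/18 = 3.1667.
Combined ideal MA = 7.3649 × 7 × 3.1667 = 163.25.
Effort = load / MA = 17661 / 163.25 = 108.18 N.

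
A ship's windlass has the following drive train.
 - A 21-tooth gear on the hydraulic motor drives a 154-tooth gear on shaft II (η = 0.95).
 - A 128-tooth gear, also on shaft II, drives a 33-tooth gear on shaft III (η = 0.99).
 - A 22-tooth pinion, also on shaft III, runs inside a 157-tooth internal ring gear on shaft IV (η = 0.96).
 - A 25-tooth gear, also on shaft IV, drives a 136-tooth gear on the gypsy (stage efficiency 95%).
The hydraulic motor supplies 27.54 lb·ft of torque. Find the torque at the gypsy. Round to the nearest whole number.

1734 lb·ft

After the gear mesh (154/21): 27.54 × 7.3333 × 0.95 = 191.86 lb·ft
After the gear mesh (33/128): 191.86 × 0.25781 × 0.99 = 48.97 lb·ft
After the internal gear (157/22): 48.97 × 7.1364 × 0.96 = 335.49 lb·ft
After the gear mesh (136/25): 335.49 × 5.44 × 0.95 = 1733.8 lb·ft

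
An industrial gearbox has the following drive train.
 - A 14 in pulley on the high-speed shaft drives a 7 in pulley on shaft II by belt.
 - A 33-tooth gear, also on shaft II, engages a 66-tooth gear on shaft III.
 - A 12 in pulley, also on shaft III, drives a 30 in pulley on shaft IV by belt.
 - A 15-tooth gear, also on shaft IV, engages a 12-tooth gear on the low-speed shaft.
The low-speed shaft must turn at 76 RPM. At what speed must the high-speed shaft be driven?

152 RPM

Overall ratio R = 0.5 × 2 × 2.5 × 0.8 = 2.
Required input speed = output speed × R = 76 × 2 = 152 RPM.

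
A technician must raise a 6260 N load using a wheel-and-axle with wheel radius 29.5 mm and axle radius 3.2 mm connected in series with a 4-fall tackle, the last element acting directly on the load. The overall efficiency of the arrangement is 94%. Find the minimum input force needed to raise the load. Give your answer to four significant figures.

Wheel-and-axle MA = R/r = 29.5/3.2 = 9.2188.
Block-and-tackle MA = number of supporting rope parts = 4.
Combined ideal MA = 9.2188 × 4 = 36.875.
Actual MA = 36.875 × 0.94 = 34.663.
Effort = load / actual MA = 6260 / 34.663 = 180.6 N.

180.6 N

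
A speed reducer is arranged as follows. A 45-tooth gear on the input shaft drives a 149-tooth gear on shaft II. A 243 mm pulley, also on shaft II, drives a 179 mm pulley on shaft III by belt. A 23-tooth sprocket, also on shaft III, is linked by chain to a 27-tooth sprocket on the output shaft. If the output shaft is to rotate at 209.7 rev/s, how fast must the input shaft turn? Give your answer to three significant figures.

Overall ratio R = 3.3111 × 0.73663 × 1.1739 = 2.8632.
Required input speed = output speed × R = 209.7 × 2.8632 = 600.42 rev/s.

600 rev/s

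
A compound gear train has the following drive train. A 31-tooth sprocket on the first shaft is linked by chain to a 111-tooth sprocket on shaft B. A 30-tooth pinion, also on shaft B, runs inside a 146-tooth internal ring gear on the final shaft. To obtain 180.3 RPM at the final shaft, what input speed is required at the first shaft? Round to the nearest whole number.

3142 RPM

Overall ratio R = 3.5806 × 4.8667 = 17.426.
Required input speed = output speed × R = 180.3 × 17.426 = 3141.9 RPM.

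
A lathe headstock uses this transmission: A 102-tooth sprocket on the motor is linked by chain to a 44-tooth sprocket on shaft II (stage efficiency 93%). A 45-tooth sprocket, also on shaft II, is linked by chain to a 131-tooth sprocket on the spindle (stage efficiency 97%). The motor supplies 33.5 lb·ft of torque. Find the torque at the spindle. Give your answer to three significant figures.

After the chain (44/102): 33.5 × 0.43137 × 0.93 = 13.439 lb·ft
After the chain (131/45): 13.439 × 2.9111 × 0.97 = 37.95 lb·ft

37.9 lb·ft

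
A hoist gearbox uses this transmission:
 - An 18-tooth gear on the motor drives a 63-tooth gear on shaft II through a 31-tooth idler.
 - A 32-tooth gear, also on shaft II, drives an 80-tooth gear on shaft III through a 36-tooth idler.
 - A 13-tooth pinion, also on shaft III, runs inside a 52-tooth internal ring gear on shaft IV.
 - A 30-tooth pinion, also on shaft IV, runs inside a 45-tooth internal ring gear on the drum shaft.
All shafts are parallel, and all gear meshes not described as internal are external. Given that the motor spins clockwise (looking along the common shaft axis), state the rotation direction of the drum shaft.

clockwise

the motor → shaft II: driver → idler → driven is 2 external meshes, 2 reversals → CW.
shaft II → shaft III: driver → idler → driven is 2 external meshes, 2 reversals → CW.
shaft III → shaft IV: internal mesh, same direction → CW.
shaft IV → the drum shaft: internal mesh, same direction → CW.
4 reversals in total — an even number — so the drum shaft turns the same way as the motor.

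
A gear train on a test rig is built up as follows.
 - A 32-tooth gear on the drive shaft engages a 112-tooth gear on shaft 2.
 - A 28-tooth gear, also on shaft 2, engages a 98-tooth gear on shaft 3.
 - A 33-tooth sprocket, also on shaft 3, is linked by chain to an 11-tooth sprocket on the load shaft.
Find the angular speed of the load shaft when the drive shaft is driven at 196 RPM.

48 RPM

the drive shaft → shaft 2 (gear mesh, 112/32): 196 ÷ 3.5 = 56 RPM
shaft 2 → shaft 3 (gear mesh, 98/28): 56 ÷ 3.5 = 16 RPM
shaft 3 → the load shaft (chain, 11/33): 16 ÷ 0.33333 = 48 RPM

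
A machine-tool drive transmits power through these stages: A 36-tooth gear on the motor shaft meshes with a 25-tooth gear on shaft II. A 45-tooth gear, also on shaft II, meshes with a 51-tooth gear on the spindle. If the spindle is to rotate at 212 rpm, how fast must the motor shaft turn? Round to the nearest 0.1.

Overall ratio R = 0.69444 × 1.1333 = 0.78704.
Required input speed = output speed × R = 212 × 0.78704 = 166.85 rpm.

166.9 rpm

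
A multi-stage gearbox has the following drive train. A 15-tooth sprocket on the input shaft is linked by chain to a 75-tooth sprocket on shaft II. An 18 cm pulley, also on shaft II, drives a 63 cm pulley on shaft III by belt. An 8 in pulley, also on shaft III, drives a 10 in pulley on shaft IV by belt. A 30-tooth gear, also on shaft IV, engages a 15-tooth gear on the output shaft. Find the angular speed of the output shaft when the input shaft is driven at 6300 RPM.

chain 75/15 = 5 → 6300/5 = 1260 RPM
belt 63/18 = 3.5 → 1260/3.5 = 360 RPM
belt 10/8 = 1.25 → 360/1.25 = 288 RPM
gear mesh 15/30 = 0.5 → 288/0.5 = 576 RPM

576 RPM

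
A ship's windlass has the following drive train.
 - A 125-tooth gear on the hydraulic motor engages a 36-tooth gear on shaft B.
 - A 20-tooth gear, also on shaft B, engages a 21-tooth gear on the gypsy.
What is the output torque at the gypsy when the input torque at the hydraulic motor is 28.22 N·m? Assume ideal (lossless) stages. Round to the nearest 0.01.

gear mesh 36/125 = 0.288 → τ = 28.22·0.288 = 8.1274 N·m
gear mesh 21/20 = 1.05 → τ = 8.1274·1.05 = 8.5337 N·m

8.53 N·m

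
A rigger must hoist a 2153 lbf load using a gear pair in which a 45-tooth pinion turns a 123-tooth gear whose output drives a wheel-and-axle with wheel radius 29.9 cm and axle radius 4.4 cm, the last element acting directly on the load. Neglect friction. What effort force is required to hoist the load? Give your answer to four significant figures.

Gear pair MA = 123/45 = 2.7333.
Wheel-and-axle MA = R/r = 29.9/4.4 = 6.7955.
Combined ideal MA = 2.7333 × 6.7955 = 18.574.
Effort = load / MA = 2153 / 18.574 = 115.91 lbf.

115.9 lbf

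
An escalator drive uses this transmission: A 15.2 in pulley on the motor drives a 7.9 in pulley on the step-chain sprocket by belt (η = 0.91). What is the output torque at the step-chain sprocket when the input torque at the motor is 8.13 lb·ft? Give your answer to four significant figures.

After the belt (7.9/15.2): 8.13 × 0.51974 × 0.91 = 3.8452 lb·ft

3.845 lb·ft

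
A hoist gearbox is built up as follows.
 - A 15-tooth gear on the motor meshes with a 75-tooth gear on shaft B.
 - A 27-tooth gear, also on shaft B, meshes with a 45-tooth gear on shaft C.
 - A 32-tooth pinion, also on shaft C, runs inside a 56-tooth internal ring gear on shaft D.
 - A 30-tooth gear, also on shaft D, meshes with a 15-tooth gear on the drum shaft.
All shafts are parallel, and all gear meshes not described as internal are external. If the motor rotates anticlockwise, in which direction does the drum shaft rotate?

the motor → shaft B: external mesh, 1 reversal → CW.
shaft B → shaft C: external mesh, 1 reversal → CCW.
shaft C → shaft D: internal mesh, same direction → CCW.
shaft D → the drum shaft: external mesh, 1 reversal → CW.
3 reversals in total — an odd number — so the drum shaft turns opposite to the motor.

clockwise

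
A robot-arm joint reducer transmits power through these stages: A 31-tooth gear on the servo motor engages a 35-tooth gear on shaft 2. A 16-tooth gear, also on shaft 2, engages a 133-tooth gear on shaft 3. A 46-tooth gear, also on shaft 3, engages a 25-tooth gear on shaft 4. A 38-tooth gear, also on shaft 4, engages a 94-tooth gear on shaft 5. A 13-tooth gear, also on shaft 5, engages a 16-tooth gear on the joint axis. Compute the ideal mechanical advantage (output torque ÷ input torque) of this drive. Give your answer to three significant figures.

Each stage contributes driven/driver: gear mesh 35/31 = 1.129, gear mesh 133/16 = 8.3125, gear mesh 25/46 = 0.54348, gear mesh 94/38 = 2.4737, gear mesh 16/13 = 1.2308.
Overall: 1.129 × 8.3125 × 0.54348 × 2.4737 × 1.2308 = 15.529.

15.5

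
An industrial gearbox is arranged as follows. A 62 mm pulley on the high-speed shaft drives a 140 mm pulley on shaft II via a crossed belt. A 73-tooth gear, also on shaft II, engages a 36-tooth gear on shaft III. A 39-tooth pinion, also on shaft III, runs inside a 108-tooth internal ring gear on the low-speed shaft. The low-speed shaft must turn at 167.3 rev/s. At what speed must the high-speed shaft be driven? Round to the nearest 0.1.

Overall ratio R = 2.2581 × 0.49315 × 2.7692 = 3.0837.
Required input speed = output speed × R = 167.3 × 3.0837 = 515.91 rev/s.

515.9 rev/s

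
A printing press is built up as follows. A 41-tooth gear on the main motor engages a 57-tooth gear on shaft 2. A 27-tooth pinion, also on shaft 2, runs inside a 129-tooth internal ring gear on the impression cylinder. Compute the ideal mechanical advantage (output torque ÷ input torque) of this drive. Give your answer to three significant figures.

6.64

Each stage contributes driven/driver: gear mesh 57/41 = 1.3902, internal gear 129/27 = 4.7778.
Overall: 1.3902 × 4.7778 = 6.6423.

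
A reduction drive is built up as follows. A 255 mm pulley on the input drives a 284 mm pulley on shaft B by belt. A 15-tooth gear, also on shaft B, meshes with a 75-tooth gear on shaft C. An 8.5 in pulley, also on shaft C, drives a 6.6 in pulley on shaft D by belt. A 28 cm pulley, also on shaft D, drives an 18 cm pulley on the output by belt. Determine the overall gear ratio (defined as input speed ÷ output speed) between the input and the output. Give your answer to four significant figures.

Each stage contributes driven/driver: belt 284/255 = 1.1137, gear mesh 75/15 = 5, belt 6.6/8.5 = 0.77647, belt 18/28 = 0.64286.
Overall: 1.1137 × 5 × 0.77647 × 0.64286 = 2.7796.

2.780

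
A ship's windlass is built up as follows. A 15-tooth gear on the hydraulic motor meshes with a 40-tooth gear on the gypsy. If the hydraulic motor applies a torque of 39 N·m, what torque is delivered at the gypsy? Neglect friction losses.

104 N·m

Gear mesh: ratio = 40/15 = 2.6667; torque at the gypsy = 39 × 2.6667 = 104 N·m.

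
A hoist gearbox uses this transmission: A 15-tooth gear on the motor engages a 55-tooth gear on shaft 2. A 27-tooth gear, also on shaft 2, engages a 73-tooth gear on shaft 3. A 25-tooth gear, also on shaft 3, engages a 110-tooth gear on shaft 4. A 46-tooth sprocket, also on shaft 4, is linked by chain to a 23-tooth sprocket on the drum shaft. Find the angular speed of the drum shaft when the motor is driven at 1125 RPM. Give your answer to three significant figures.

Gear mesh: ratio = 55/15 = 3.6667, so shaft 2 turns at 1125 / 3.6667 = 306.82 RPM.
Gear mesh: ratio = 73/27 = 2.7037, so shaft 3 turns at 306.82 / 2.7037 = 113.48 RPM.
Gear mesh: ratio = 110/25 = 4.4, so shaft 4 turns at 113.48 / 4.4 = 25.791 RPM.
Chain: ratio = 23/46 = 0.5, so the drum shaft turns at 25.791 / 0.5 = 51.582 RPM.

51.6 RPM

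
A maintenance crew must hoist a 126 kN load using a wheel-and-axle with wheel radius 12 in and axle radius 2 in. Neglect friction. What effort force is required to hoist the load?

21 kN

Wheel-and-axle MA = R/r = 12/2 = 6.
Effort = load / MA = 126 / 6 = 21 kN.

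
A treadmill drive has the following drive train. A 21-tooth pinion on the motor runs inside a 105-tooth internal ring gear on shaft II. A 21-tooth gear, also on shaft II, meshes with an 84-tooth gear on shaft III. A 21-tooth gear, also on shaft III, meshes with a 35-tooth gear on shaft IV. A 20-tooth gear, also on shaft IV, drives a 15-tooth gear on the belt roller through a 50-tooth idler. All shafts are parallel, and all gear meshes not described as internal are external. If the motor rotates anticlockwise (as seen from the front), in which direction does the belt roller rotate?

anticlockwise

the motor → shaft II: internal mesh, same direction → CCW.
shaft II → shaft III: external mesh, 1 reversal → CW.
shaft III → shaft IV: external mesh, 1 reversal → CCW.
shaft IV → the belt roller: driver → idler → driven is 2 external meshes, 2 reversals → CCW.
4 reversals in total — an even number — so the belt roller turns the same way as the motor.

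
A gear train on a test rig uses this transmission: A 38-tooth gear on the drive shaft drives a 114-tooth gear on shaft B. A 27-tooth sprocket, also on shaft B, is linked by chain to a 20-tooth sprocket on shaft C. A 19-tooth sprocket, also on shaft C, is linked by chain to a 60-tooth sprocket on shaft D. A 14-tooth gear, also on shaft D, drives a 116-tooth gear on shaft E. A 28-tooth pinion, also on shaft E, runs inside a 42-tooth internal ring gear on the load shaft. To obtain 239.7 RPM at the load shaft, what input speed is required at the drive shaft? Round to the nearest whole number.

20906 RPM

Overall ratio R = 3 × 0.74074 × 3.1579 × 8.2857 × 1.5 = 87.218.
Required input speed = output speed × R = 239.7 × 87.218 = 20906 RPM.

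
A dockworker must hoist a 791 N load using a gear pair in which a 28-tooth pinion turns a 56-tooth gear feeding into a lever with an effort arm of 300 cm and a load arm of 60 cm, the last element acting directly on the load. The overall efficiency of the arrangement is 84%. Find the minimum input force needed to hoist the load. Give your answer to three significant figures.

Gear pair MA = 56/28 = 2.
Lever MA = effort arm / load arm = 300/60 = 5.
Combined ideal MA = 2 × 5 = 10.
Actual MA = 10 × 0.84 = 8.4.
Effort = load / actual MA = 791 / 8.4 = 94.167 N.

94.2 N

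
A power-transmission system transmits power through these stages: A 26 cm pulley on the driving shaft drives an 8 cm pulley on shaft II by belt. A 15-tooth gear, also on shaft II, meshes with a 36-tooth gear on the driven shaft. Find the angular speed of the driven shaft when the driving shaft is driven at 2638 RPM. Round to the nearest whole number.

3572 RPM

belt 8/26 = 0.30769 → 2638/0.30769 = 8573.5 RPM
gear mesh 36/15 = 2.4 → 8573.5/2.4 = 3572.3 RPM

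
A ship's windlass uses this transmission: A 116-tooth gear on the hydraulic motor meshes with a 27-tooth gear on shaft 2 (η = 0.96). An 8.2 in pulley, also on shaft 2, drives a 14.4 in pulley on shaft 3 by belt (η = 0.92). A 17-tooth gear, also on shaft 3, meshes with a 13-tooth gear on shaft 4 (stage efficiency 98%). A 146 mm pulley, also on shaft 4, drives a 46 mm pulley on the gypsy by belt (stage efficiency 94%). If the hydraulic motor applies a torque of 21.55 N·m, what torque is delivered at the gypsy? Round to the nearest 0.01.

1.73 N·m

After the gear mesh (27/116): 21.55 × 0.23276 × 0.96 = 4.8153 N·m
After the belt (14.4/8.2): 4.8153 × 1.7561 × 0.92 = 7.7797 N·m
After the gear mesh (13/17): 7.7797 × 0.76471 × 0.98 = 5.8302 N·m
After the belt (46/146): 5.8302 × 0.31507 × 0.94 = 1.7267 N·m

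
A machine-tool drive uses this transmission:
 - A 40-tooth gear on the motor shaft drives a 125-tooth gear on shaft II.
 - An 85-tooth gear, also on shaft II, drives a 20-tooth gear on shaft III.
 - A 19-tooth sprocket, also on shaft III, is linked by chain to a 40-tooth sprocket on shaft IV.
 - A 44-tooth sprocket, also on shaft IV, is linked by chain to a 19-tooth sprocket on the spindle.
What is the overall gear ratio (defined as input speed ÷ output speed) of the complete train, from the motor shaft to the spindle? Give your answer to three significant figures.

0.668

Each stage contributes driven/driver: gear mesh 125/40 = 3.125, gear mesh 20/85 = 0.23529, chain 40/19 = 2.1053, chain 19/44 = 0.43182.
Overall: 3.125 × 0.23529 × 2.1053 × 0.43182 = 0.66845.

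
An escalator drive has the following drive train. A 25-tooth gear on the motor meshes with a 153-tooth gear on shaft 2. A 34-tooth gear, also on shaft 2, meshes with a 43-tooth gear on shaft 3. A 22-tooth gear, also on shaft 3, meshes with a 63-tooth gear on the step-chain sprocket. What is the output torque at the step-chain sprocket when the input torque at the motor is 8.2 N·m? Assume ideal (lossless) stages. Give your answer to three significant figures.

182 N·m

gear mesh 153/25 = 6.12 → τ = 8.2·6.12 = 50.184 N·m
gear mesh 43/34 = 1.2647 → τ = 50.184·1.2647 = 63.468 N·m
gear mesh 63/22 = 2.8636 → τ = 63.468·2.8636 = 181.75 N·m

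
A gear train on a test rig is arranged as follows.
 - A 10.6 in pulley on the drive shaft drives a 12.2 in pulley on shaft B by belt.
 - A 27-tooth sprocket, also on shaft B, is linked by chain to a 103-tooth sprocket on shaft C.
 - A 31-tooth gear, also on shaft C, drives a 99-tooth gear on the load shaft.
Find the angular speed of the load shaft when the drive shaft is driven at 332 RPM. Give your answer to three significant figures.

the drive shaft → shaft B (belt, 12.2/10.6): 332 ÷ 1.1509 = 288.46 RPM
shaft B → shaft C (chain, 103/27): 288.46 ÷ 3.8148 = 75.615 RPM
shaft C → the load shaft (gear mesh, 99/31): 75.615 ÷ 3.1935 = 23.678 RPM

23.7 RPM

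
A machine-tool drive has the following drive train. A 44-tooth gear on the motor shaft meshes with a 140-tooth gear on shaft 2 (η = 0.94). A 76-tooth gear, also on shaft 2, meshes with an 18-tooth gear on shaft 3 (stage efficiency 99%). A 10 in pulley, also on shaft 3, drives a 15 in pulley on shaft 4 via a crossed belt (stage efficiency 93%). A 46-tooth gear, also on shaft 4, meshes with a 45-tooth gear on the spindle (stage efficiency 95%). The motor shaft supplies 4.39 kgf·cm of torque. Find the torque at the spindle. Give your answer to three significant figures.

Gear mesh: ratio = 140/44 = 3.1818; torque at shaft 2 = 4.39 × 3.1818 × 0.94 = 13.13 kgf·cm.
Gear mesh: ratio = 18/76 = 0.23684; torque at shaft 3 = 13.13 × 0.23684 × 0.99 = 3.0787 kgf·cm.
Belt: ratio = 15/10 = 1.5; torque at shaft 4 = 3.0787 × 1.5 × 0.93 = 4.2947 kgf·cm.
Gear mesh: ratio = 45/46 = 0.97826; torque at the spindle = 4.2947 × 0.97826 × 0.95 = 3.9913 kgf·cm.

3.99 kgf·cm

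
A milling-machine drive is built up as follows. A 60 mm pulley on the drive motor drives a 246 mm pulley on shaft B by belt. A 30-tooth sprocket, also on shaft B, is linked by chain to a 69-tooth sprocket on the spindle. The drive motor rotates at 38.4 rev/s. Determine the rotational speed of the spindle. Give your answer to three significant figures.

4.07 rev/s

Belt: ratio = 246/60 = 4.1, so shaft B turns at 38.4 / 4.1 = 9.3659 rev/s.
Chain: ratio = 69/30 = 2.3, so the spindle turns at 9.3659 / 2.3 = 4.0721 rev/s.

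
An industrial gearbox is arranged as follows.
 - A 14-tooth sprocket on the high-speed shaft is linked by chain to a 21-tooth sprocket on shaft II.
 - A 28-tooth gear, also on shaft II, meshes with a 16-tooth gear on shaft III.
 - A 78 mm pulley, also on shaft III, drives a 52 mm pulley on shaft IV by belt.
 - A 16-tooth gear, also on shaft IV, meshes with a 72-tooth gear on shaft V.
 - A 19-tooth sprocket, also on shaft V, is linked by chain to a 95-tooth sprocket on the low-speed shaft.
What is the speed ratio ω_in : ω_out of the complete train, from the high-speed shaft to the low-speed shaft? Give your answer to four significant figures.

Each stage contributes driven/driver: chain 21/14 = 1.5, gear mesh 16/28 = 0.57143, belt 52/78 = 0.66667, gear mesh 72/16 = 4.5, chain 95/19 = 5.
Overall: 1.5 × 0.57143 × 0.66667 × 4.5 × 5 = 12.857.

12.86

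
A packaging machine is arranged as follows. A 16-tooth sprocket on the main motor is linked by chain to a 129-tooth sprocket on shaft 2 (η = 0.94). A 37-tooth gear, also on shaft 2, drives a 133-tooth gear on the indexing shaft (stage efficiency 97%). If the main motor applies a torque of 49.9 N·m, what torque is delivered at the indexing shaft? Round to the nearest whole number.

chain 129/16 = 8.0625 → τ = 49.9·8.0625·0.94 = 378.18 N·m
gear mesh 133/37 = 3.5946 → τ = 378.18·3.5946·0.97 = 1318.6 N·m

1319 N·m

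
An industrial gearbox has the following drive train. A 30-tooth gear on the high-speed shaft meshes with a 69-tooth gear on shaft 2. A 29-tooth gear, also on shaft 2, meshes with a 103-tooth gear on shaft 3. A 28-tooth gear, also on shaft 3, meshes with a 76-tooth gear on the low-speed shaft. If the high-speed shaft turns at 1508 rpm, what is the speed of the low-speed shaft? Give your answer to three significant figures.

68.0 rpm

Gear mesh: ratio = 69/30 = 2.3, so shaft 2 turns at 1508 / 2.3 = 655.65 rpm.
Gear mesh: ratio = 103/29 = 3.5517, so shaft 3 turns at 655.65 / 3.5517 = 184.6 rpm.
Gear mesh: ratio = 76/28 = 2.7143, so the low-speed shaft turns at 184.6 / 2.7143 = 68.011 rpm.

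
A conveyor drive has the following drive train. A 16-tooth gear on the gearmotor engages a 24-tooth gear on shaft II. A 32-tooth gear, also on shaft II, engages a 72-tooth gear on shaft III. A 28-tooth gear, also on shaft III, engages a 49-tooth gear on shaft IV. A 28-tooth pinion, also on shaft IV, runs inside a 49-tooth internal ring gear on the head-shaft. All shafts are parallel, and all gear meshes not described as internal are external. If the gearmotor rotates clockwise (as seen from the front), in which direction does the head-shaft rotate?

the gearmotor → shaft II: external mesh, 1 reversal → CCW.
shaft II → shaft III: external mesh, 1 reversal → CW.
shaft III → shaft IV: external mesh, 1 reversal → CCW.
shaft IV → the head-shaft: internal mesh, same direction → CCW.
3 reversals in total — an odd number — so the head-shaft turns opposite to the gearmotor.

anticlockwise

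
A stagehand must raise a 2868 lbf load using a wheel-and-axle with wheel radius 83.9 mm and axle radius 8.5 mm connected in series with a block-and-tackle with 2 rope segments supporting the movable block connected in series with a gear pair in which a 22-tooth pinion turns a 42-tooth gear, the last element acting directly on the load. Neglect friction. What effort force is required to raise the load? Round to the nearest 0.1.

76.1 lbf

Wheel-and-axle MA = R/r = 83.9/8.5 = 9.8706.
Block-and-tackle MA = number of supporting rope parts = 2.
Gear pair MA = 42/22 = 1.9091.
Combined ideal MA = 9.8706 × 2 × 1.9091 = 37.688.
Effort = load / MA = 2868 / 37.688 = 76.099 lbf.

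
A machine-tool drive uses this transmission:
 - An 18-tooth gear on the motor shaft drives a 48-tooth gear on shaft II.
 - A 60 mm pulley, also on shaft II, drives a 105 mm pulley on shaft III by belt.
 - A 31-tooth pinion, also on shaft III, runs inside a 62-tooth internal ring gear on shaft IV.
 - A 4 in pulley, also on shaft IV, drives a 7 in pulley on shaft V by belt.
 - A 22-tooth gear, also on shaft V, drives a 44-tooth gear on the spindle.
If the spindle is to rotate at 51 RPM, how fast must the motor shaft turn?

Overall ratio R = 2.6667 × 1.75 × 2 × 1.75 × 2 = 32.667.
Required input speed = output speed × R = 51 × 32.667 = 1666 RPM.

1666 RPM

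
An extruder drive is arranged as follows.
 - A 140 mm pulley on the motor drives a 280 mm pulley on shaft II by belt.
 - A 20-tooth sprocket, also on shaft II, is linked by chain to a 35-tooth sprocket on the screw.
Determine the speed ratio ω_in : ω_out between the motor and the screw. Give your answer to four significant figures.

Each stage contributes driven/driver: belt 280/140 = 2, chain 35/20 = 1.75.
Overall: 2 × 1.75 = 3.5.

3.500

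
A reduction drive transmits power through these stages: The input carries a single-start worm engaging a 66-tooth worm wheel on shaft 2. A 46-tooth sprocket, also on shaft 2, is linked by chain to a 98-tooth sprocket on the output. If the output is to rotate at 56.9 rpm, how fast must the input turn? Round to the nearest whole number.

Overall ratio R = 66 × 2.1304 = 140.61.
Required input speed = output speed × R = 56.9 × 140.61 = 8000.6 rpm.

8001 rpm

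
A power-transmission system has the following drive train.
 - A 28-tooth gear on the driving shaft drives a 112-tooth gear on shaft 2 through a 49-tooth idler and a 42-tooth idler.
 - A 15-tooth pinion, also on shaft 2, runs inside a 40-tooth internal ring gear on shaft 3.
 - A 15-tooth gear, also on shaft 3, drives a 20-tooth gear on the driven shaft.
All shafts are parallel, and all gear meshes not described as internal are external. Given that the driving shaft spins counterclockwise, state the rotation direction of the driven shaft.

counterclockwise

the driving shaft → shaft 2: driver → idler → idler → driven is 3 external meshes, 3 reversals → CW.
shaft 2 → shaft 3: internal mesh, same direction → CW.
shaft 3 → the driven shaft: external mesh, 1 reversal → CCW.
4 reversals in total — an even number — so the driven shaft turns the same way as the driving shaft.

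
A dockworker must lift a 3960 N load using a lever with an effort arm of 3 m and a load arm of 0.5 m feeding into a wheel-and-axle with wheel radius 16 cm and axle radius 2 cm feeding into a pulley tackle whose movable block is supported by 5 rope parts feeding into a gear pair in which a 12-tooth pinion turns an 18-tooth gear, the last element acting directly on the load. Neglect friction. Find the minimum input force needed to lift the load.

11 N

Lever MA = effort arm / load arm = 3/0.5 = 6.
Wheel-and-axle MA = R/r = 16/2 = 8.
Block-and-tackle MA = number of supporting rope parts = 5.
Gear pair MA = 18/12 = 1.5.
Combined ideal MA = 6 × 8 × 5 × 1.5 = 360.
Effort = load / MA = 3960 / 360 = 11 N.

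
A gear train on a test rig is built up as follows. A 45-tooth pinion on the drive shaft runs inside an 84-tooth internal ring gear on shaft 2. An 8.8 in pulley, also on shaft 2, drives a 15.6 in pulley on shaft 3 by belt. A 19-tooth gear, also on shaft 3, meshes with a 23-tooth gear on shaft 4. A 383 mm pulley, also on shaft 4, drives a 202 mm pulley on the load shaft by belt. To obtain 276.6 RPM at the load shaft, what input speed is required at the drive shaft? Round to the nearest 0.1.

584.4 RPM

Overall ratio R = 1.8667 × 1.7727 × 1.2105 × 0.52742 = 2.1127.
Required input speed = output speed × R = 276.6 × 2.1127 = 584.37 RPM.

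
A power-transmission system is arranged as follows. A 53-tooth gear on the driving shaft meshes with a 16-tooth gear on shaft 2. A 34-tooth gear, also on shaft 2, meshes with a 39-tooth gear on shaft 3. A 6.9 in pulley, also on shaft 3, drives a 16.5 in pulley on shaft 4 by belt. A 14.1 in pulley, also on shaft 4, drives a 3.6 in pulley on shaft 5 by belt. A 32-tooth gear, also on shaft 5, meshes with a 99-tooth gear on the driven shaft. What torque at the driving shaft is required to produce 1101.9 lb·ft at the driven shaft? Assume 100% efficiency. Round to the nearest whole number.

Overall ratio R = 0.30189 × 1.1471 × 2.3913 × 0.25532 × 3.0938 = 0.65408.
Input torque = output torque / R = 1101.9 / 0.65408 = 1684.6 lb·ft.

1685 lb·ft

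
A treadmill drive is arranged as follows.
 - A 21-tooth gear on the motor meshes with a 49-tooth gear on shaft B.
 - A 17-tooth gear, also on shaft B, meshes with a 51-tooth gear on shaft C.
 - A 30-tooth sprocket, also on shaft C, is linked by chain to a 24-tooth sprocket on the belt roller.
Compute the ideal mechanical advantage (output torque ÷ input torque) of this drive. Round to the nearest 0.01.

Each stage contributes driven/driver: gear mesh 49/21 = 2.3333, gear mesh 51/17 = 3, chain 24/30 = 0.8.
Overall: 2.3333 × 3 × 0.8 = 5.6.

5.60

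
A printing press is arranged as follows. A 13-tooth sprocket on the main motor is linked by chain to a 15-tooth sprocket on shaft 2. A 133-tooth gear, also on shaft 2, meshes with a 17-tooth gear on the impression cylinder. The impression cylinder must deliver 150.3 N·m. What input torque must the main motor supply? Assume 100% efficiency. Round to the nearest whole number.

1019 N·m

Overall ratio R = 1.1538 × 0.12782 = 0.14748.
Input torque = output torque / R = 150.3 / 0.14748 = 1019.1 N·m.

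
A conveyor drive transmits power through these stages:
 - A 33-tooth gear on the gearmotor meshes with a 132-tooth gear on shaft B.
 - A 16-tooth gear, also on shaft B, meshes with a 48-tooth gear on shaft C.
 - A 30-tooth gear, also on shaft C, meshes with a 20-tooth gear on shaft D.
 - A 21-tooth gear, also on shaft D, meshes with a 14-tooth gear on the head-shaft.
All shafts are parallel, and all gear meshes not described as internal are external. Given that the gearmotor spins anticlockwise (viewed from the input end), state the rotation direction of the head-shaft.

the gearmotor → shaft B: external mesh, 1 reversal → CW.
shaft B → shaft C: external mesh, 1 reversal → CCW.
shaft C → shaft D: external mesh, 1 reversal → CW.
shaft D → the head-shaft: external mesh, 1 reversal → CCW.
4 reversals in total — an even number — so the head-shaft turns the same way as the gearmotor.

anticlockwise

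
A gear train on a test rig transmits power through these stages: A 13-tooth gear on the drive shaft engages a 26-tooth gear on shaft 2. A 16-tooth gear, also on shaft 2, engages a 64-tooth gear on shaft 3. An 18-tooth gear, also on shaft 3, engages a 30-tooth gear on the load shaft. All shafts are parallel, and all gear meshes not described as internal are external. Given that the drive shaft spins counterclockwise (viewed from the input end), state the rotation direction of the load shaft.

the drive shaft → shaft 2: external mesh, 1 reversal → CW.
shaft 2 → shaft 3: external mesh, 1 reversal → CCW.
shaft 3 → the load shaft: external mesh, 1 reversal → CW.
3 reversals in total — an odd number — so the load shaft turns opposite to the drive shaft.

clockwise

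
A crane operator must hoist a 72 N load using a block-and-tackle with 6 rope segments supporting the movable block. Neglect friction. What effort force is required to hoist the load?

Block-and-tackle MA = number of supporting rope parts = 6.
Effort = load / MA = 72 / 6 = 12 N.

12 N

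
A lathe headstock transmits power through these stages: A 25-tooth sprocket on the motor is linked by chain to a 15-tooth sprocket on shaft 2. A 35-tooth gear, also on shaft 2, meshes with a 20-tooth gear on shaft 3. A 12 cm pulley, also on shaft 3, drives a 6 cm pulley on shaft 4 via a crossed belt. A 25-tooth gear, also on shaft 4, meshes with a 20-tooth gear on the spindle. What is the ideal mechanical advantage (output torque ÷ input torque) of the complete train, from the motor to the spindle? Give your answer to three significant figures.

0.137

Each stage contributes driven/driver: chain 15/25 = 0.6, gear mesh 20/35 = 0.57143, belt 6/12 = 0.5, gear mesh 20/25 = 0.8.
Overall: 0.6 × 0.57143 × 0.5 × 0.8 = 0.13714.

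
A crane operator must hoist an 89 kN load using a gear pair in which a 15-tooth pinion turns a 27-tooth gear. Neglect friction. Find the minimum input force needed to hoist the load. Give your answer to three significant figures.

Gear pair MA = 27/15 = 1.8.
Effort = load / MA = 89 / 1.8 = 49.444 kN.

49.4 kN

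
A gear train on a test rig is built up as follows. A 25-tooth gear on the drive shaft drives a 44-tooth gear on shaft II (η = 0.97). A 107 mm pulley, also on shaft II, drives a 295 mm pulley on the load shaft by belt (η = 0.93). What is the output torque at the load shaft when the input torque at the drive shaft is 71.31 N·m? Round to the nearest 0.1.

After the gear mesh (44/25): 71.31 × 1.76 × 0.97 = 121.74 N·m
After the belt (295/107): 121.74 × 2.757 × 0.93 = 312.14 N·m

312.1 N·m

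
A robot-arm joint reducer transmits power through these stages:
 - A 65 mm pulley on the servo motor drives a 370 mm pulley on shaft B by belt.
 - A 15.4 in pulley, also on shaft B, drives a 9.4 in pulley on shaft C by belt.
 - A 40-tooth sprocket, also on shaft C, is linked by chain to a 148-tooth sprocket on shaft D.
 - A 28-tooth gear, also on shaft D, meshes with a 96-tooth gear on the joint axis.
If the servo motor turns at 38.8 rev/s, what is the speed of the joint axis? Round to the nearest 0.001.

belt 370/65 = 5.6923 → 38.8/5.6923 = 6.8162 rev/s
belt 9.4/15.4 = 0.61039 → 6.8162/0.61039 = 11.167 rev/s
chain 148/40 = 3.7 → 11.167/3.7 = 3.0181 rev/s
gear mesh 96/28 = 3.4286 → 3.0181/3.4286 = 0.88028 rev/s

0.880 rev/s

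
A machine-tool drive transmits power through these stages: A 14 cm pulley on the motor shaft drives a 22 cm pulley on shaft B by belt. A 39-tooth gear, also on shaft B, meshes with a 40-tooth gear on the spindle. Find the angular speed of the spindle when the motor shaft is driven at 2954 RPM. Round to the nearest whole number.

1833 RPM

Belt: ratio = 22/14 = 1.5714, so shaft B turns at 2954 / 1.5714 = 1879.8 RPM.
Gear mesh: ratio = 40/39 = 1.0256, so the spindle turns at 1879.8 / 1.0256 = 1832.8 RPM.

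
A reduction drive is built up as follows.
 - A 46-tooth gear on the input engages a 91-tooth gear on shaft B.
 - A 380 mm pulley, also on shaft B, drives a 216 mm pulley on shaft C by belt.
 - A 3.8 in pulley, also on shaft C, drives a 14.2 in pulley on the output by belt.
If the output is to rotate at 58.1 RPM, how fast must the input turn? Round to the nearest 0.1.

Overall ratio R = 1.9783 × 0.56842 × 3.7368 = 4.202.
Required input speed = output speed × R = 58.1 × 4.202 = 244.14 RPM.

244.1 RPM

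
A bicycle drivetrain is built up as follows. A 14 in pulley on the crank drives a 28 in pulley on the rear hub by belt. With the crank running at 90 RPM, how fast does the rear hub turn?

45 RPM

Belt: ratio = 28/14 = 2, so the rear hub turns at 90 / 2 = 45 RPM.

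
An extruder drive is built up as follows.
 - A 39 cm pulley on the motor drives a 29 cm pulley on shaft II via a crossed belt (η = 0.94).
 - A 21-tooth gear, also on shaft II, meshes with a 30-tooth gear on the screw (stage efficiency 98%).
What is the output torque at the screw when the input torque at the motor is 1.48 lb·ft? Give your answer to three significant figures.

1.45 lb·ft

belt 29/39 = 0.74359 → τ = 1.48·0.74359·0.94 = 1.0345 lb·ft
gear mesh 30/21 = 1.4286 → τ = 1.0345·1.4286·0.98 = 1.4483 lb·ft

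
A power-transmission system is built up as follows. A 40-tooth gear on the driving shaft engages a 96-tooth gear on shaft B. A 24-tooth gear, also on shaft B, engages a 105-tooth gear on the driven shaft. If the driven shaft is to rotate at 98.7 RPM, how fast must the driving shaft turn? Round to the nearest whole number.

Overall ratio R = 2.4 × 4.375 = 10.5.
Required input speed = output speed × R = 98.7 × 10.5 = 1036.4 RPM.

1036 RPM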